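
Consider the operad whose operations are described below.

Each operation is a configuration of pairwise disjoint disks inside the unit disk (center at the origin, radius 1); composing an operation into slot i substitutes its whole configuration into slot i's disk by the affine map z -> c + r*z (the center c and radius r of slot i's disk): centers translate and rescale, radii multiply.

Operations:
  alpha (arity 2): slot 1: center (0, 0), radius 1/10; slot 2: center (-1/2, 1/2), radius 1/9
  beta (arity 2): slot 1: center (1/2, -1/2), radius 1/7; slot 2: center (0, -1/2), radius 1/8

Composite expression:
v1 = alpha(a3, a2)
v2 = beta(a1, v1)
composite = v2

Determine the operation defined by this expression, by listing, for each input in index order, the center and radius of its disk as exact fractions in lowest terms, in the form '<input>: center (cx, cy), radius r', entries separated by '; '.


Below beta, radii multiply path by path; the a-disk centers shift.
input a1: applying the 1 nested substitution gives center (1/2, -1/2), radius 1/7
input a3: applying the 2 nested substitutions gives center (0, -1/2), radius 1/80
input a2: applying the 2 nested substitutions gives center (-1/16, -7/16), radius 1/72

a1: center (1/2, -1/2), radius 1/7; a2: center (-1/16, -7/16), radius 1/72; a3: center (0, -1/2), radius 1/80


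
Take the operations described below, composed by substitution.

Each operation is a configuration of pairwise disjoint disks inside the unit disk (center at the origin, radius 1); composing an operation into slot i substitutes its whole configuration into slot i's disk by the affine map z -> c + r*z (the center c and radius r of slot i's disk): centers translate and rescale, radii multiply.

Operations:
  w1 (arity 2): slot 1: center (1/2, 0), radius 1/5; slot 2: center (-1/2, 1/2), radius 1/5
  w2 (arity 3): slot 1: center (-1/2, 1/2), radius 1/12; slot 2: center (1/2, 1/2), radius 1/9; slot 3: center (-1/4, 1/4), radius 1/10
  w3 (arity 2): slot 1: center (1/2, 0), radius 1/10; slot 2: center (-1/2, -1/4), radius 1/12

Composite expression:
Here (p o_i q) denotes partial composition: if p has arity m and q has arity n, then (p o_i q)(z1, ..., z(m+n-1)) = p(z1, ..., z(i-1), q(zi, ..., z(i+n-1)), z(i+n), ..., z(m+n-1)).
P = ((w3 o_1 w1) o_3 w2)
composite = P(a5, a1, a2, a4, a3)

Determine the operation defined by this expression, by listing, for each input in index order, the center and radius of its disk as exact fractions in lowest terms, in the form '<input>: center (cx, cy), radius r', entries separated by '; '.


a1: center (9/20, 1/20), radius 1/50; a2: center (-13/24, -5/24), radius 1/144; a3: center (-25/48, -11/48), radius 1/120; a4: center (-11/24, -5/24), radius 1/108; a5: center (11/20, 0), radius 1/50

Follow each a-input down from w3: c' goes to c + r*c', radius to r*r'.
a5: after 2 affine steps, its disk has center (11/20, 0), radius 1/50
a1: after 2 affine steps, its disk has center (9/20, 1/20), radius 1/50
a2: after 2 affine steps, its disk has center (-13/24, -5/24), radius 1/144
a4: after 2 affine steps, its disk has center (-11/24, -5/24), radius 1/108
a3: after 2 affine steps, its disk has center (-25/48, -11/48), radius 1/120


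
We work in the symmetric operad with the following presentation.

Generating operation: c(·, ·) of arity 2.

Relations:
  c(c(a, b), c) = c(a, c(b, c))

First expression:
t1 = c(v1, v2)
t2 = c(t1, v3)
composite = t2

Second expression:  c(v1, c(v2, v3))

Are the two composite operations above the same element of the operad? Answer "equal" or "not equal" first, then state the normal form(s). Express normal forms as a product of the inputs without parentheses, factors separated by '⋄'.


equal; both compose to v1 ⋄ v2 ⋄ v3

The first expression reduces to v1 ⋄ v2 ⋄ v3
The second expression reduces to v1 ⋄ v2 ⋄ v3
Same normal form: equal.


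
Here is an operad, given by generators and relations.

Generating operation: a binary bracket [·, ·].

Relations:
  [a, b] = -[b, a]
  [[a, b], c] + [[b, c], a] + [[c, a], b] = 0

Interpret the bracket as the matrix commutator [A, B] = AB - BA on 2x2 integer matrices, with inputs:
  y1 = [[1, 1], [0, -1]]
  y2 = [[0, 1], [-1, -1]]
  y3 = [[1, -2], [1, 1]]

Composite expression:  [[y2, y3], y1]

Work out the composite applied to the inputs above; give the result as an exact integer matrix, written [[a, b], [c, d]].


[[1, 2], [-2, -1]]

[y2, y3] = [[-1, -2], [-1, 1]]
[[y2, y3], y1] = [[1, 2], [-2, -1]]


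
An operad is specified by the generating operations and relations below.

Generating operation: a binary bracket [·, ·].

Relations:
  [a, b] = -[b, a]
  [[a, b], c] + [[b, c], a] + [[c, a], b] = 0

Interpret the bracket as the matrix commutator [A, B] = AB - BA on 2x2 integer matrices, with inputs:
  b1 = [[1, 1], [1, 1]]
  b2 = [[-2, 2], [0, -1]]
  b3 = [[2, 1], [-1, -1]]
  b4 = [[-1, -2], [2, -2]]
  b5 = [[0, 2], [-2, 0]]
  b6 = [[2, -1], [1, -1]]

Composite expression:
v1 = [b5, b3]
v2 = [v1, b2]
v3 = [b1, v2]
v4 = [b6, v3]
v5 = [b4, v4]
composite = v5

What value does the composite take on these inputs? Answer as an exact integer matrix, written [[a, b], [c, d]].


[[192, -48], [48, -192]]

[b5, b3] = [[0, -6], [-6, 0]]
[[b5, b3], b2] = [[12, -6], [6, -12]]
[b1, [[b5, b3], b2]] = [[12, -24], [24, -12]]
[b6, [b1, [[b5, b3], b2]]] = [[0, -48], [-48, 0]]
[b4, [b6, [b1, [[b5, b3], b2]]]] = [[192, -48], [48, -192]]


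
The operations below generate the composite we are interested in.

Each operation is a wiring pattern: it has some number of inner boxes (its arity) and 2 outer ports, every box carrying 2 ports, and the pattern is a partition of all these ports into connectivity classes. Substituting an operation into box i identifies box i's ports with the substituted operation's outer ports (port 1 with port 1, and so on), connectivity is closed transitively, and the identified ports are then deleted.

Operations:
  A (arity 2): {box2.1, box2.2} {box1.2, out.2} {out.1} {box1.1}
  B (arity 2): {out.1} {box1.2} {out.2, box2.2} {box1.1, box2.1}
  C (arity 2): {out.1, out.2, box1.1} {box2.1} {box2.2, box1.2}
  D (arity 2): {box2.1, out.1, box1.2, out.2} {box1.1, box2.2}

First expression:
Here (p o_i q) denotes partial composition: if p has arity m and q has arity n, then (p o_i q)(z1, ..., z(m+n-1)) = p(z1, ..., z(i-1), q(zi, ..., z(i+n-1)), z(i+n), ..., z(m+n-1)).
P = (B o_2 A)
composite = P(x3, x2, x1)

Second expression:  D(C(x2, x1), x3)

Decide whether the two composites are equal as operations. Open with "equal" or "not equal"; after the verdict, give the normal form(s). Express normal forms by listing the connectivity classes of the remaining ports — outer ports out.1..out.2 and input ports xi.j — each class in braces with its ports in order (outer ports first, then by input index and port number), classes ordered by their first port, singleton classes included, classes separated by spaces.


not equal; first: {out.1} {out.2, x2.2} {x1.1, x1.2} {x2.1} {x3.1} {x3.2}; second: {out.1, out.2, x2.1, x3.1, x3.2} {x1.1} {x1.2, x2.2}

The first expression, normalized: {out.1} {out.2, x2.2} {x1.1, x1.2} {x2.1} {x3.1} {x3.2}
The second expression, normalized: {out.1, out.2, x2.1, x3.1, x3.2} {x1.1} {x1.2, x2.2}
They disagree, so not equal.


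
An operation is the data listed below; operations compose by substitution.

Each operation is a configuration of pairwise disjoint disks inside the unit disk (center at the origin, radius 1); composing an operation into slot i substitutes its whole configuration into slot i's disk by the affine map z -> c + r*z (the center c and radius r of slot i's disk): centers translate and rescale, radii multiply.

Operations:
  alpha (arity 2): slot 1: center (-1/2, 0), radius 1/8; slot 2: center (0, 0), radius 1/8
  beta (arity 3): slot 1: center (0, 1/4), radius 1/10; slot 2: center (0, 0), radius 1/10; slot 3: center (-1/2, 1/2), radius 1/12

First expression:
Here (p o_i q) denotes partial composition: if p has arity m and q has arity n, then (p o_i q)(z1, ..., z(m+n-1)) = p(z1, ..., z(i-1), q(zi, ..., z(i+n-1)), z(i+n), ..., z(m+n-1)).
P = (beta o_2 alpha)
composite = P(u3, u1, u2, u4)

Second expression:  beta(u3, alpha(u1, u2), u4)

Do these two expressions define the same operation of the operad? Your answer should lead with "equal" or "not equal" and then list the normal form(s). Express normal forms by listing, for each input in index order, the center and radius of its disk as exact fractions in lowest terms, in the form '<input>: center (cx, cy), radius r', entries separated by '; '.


Normal form of the first expression: u1: center (-1/20, 0), radius 1/80; u2: center (0, 0), radius 1/80; u3: center (0, 1/4), radius 1/10; u4: center (-1/2, 1/2), radius 1/12
Normal form of the second expression: u1: center (-1/20, 0), radius 1/80; u2: center (0, 0), radius 1/80; u3: center (0, 1/4), radius 1/10; u4: center (-1/2, 1/2), radius 1/12
Identical normal forms: equal.

equal; the common form is u1: center (-1/20, 0), radius 1/80; u2: center (0, 0), radius 1/80; u3: center (0, 1/4), radius 1/10; u4: center (-1/2, 1/2), radius 1/12


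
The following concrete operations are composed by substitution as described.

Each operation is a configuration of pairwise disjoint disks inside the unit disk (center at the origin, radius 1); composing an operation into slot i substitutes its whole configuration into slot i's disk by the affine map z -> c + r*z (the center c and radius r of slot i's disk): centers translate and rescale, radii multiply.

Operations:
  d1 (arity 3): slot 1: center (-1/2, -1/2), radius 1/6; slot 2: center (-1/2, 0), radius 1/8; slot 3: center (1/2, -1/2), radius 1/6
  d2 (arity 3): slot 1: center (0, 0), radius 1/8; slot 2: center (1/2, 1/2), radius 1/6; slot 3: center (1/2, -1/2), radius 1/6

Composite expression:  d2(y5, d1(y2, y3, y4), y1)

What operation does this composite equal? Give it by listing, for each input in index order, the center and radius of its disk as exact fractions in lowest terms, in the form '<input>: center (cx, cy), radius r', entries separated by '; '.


y1: center (1/2, -1/2), radius 1/6; y2: center (5/12, 5/12), radius 1/36; y3: center (5/12, 1/2), radius 1/48; y4: center (7/12, 5/12), radius 1/36; y5: center (0, 0), radius 1/8


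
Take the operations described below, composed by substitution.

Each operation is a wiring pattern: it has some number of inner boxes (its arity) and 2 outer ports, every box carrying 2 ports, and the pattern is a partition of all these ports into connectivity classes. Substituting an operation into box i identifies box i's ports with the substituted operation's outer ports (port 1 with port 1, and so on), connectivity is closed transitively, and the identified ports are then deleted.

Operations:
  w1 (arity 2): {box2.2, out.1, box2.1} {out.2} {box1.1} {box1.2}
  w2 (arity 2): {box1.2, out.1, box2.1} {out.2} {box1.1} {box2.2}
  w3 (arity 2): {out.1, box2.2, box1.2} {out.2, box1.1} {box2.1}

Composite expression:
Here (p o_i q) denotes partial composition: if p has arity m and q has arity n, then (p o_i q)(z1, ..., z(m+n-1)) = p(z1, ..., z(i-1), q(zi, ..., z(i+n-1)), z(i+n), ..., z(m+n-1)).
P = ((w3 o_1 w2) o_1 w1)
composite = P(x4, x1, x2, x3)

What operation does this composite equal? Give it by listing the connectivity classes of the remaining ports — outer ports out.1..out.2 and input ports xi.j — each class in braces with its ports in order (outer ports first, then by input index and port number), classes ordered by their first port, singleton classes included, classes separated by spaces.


{out.1, x3.2} {out.2, x2.1} {x1.1, x1.2} {x2.2} {x3.1} {x4.1} {x4.2}


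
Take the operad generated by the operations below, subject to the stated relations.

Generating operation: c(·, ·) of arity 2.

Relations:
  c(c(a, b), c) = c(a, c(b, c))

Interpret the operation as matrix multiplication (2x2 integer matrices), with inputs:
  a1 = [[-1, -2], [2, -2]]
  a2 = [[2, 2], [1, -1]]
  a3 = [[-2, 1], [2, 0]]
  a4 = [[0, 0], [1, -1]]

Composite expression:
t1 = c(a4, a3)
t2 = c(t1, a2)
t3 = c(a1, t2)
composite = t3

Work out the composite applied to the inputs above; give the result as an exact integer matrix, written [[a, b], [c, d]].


[[14, 18], [14, 18]]

c(a4, a3) = [[0, 0], [-4, 1]]
c(c(a4, a3), a2) = [[0, 0], [-7, -9]]
c(a1, c(c(a4, a3), a2)) = [[14, 18], [14, 18]]


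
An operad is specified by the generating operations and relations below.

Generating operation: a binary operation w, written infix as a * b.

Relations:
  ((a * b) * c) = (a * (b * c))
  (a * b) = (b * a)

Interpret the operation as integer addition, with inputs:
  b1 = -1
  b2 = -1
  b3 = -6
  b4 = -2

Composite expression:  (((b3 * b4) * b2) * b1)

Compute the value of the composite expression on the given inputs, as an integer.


(b3 * b4) = -8
((b3 * b4) * b2) = -9
(((b3 * b4) * b2) * b1) = -10

-10


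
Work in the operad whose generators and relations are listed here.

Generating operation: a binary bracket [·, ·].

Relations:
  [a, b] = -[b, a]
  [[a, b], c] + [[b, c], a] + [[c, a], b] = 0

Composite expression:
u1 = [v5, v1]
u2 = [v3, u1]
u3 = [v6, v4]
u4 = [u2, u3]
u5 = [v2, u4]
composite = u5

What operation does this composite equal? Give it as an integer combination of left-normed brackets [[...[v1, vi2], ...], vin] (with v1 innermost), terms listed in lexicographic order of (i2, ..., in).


[[[[[v1, v5], v3], v4], v6], v2] - [[[[[v1, v5], v3], v6], v4], v2]

In the tensor algebra, words opening v1 carry the v1-anchored form.
Composite bracket: [v2, [[v3, [v5, v1]], [v6, v4]]]
The bracket unfolds into 32 signed words via [a, b] = ab - ba (2^5 = 32).
Coefficients come from the v1-initial words:
  sign of v1v5v3v4v6v2 is +1, so it contributes +[[[[[v1, v5], v3], v4], v6], v2]
  sign of v1v5v3v6v4v2 is -1, so it contributes -[[[[[v1, v5], v3], v6], v4], v2]


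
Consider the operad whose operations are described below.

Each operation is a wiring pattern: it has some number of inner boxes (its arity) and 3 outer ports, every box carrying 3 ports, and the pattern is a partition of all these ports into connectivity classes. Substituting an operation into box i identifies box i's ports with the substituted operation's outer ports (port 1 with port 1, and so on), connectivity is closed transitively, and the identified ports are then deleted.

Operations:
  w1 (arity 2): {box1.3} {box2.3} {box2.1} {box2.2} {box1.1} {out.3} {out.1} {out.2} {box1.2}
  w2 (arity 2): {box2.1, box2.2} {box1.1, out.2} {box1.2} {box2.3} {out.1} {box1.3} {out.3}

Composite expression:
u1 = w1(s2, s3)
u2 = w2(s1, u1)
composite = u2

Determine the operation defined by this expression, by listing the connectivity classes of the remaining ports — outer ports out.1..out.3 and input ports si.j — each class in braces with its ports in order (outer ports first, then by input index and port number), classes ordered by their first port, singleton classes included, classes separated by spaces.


{out.1} {out.2, s1.1} {out.3} {s1.2} {s1.3} {s2.1} {s2.2} {s2.3} {s3.1} {s3.2} {s3.3}

After gluing at w2, chains via deleted ports link the s-ports.
after w1, the pattern on (s2, s3) reads {out.1} {out.2} {out.3} {s2.1} {s2.2} {s2.3} {s3.1} {s3.2} {s3.3} (out.j = its outer ports)
after w2, the pattern on (s1, s2, s3) reads {out.1} {out.2, s1.1} {out.3} {s1.2} {s1.3} {s2.1} {s2.2} {s2.3} {s3.1} {s3.2} {s3.3} (out.j = its outer ports)


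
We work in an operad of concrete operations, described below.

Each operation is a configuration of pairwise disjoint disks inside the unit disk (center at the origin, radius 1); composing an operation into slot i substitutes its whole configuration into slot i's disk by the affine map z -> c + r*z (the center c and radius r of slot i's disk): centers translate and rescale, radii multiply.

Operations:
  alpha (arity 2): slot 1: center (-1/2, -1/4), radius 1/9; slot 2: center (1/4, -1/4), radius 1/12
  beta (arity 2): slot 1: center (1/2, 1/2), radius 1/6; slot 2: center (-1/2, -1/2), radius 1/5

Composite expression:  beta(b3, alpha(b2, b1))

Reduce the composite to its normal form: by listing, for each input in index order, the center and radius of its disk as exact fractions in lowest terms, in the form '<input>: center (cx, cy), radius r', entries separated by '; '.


b1: center (-9/20, -11/20), radius 1/60; b2: center (-3/5, -11/20), radius 1/45; b3: center (1/2, 1/2), radius 1/6

Below beta, radii multiply path by path; the b-disk centers shift.
for b3, the 1-step affine chain lands on center (1/2, 1/2), radius 1/6
for b2, the 2-step affine chain lands on center (-3/5, -11/20), radius 1/45
for b1, the 2-step affine chain lands on center (-9/20, -11/20), radius 1/60


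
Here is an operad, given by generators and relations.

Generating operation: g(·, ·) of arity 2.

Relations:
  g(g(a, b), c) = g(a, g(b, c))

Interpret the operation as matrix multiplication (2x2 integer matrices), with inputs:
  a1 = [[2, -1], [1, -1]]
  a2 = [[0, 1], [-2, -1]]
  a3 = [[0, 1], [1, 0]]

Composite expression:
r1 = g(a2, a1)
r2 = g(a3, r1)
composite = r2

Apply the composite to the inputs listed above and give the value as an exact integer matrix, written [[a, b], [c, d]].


[[-5, 3], [1, -1]]

g(a2, a1) = [[1, -1], [-5, 3]]
g(a3, g(a2, a1)) = [[-5, 3], [1, -1]]


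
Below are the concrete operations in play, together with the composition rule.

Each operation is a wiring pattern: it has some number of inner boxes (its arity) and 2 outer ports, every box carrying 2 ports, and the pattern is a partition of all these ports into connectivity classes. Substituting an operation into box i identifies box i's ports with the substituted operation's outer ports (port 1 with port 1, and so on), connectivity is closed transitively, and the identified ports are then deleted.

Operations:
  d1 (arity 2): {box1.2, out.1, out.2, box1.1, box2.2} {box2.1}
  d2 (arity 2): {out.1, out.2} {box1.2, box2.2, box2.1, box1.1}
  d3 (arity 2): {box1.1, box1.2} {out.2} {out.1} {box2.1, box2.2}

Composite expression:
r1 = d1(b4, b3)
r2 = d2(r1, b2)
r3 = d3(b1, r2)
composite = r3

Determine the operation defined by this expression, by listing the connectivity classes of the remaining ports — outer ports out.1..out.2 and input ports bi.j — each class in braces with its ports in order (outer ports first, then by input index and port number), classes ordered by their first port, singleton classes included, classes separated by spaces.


{out.1} {out.2} {b1.1, b1.2} {b2.1, b2.2, b3.2, b4.1, b4.2} {b3.1}

After gluing at d3, chains via deleted ports link the b-ports.
after d1, the pattern on (b4, b3) reads {out.1, out.2, b3.2, b4.1, b4.2} {b3.1} (out.j = its outer ports)
after d2, the pattern on (b4, b3, b2) reads {out.1, out.2} {b2.1, b2.2, b3.2, b4.1, b4.2} {b3.1} (out.j = its outer ports)
after d3, the pattern on (b1, b4, b3, b2) reads {out.1} {out.2} {b1.1, b1.2} {b2.1, b2.2, b3.2, b4.1, b4.2} {b3.1} (out.j = its outer ports)


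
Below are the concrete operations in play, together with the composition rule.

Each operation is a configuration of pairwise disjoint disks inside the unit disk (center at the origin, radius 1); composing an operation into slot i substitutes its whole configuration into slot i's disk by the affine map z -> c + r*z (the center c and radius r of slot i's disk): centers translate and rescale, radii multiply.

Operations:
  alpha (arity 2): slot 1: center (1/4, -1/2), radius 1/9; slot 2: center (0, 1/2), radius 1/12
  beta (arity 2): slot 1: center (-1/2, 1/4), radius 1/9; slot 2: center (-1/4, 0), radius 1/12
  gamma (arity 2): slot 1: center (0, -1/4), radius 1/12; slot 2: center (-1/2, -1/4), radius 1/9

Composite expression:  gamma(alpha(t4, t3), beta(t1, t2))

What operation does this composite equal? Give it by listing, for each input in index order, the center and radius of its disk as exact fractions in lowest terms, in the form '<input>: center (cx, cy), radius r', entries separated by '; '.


t1: center (-5/9, -2/9), radius 1/81; t2: center (-19/36, -1/4), radius 1/108; t3: center (0, -5/24), radius 1/144; t4: center (1/48, -7/24), radius 1/108


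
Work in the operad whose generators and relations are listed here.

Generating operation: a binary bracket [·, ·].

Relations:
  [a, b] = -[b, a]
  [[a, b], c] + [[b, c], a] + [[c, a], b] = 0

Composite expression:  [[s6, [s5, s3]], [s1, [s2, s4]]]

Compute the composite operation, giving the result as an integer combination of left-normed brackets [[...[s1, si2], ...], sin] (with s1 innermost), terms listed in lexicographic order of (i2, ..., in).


Antisymmetry and Jacobi reduce to s1-anchored left-normed brackets.
Composite bracket: [[s6, [s5, s3]], [s1, [s2, s4]]]
Expanding via [a, b] = ab - ba: 32 signed words (2^5 = 32).
Collect the words opening with s1:
  from s1s2s4s3s5s6, sign -1: term -[[[[[s1, s2], s4], s3], s5], s6]
  from s1s2s4s5s3s6, sign +1: term +[[[[[s1, s2], s4], s5], s3], s6]
  from s1s2s4s6s3s5, sign +1: term +[[[[[s1, s2], s4], s6], s3], s5]
  from s1s2s4s6s5s3, sign -1: term -[[[[[s1, s2], s4], s6], s5], s3]
  from s1s4s2s3s5s6, sign +1: term +[[[[[s1, s4], s2], s3], s5], s6]
  from s1s4s2s5s3s6, sign -1: term -[[[[[s1, s4], s2], s5], s3], s6]
  from s1s4s2s6s3s5, sign -1: term -[[[[[s1, s4], s2], s6], s3], s5]
  from s1s4s2s6s5s3, sign +1: term +[[[[[s1, s4], s2], s6], s5], s3]

-[[[[[s1, s2], s4], s3], s5], s6] + [[[[[s1, s2], s4], s5], s3], s6] + [[[[[s1, s2], s4], s6], s3], s5] - [[[[[s1, s2], s4], s6], s5], s3] + [[[[[s1, s4], s2], s3], s5], s6] - [[[[[s1, s4], s2], s5], s3], s6] - [[[[[s1, s4], s2], s6], s3], s5] + [[[[[s1, s4], s2], s6], s5], s3]


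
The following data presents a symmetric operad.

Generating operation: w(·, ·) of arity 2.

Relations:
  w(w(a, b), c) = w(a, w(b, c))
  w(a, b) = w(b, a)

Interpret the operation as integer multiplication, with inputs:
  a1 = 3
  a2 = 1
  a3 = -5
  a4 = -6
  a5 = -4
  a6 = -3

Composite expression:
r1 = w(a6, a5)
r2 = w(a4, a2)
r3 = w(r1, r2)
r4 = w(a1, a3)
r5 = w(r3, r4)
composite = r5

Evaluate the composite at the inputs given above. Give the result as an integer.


1080

w(a6, a5) = 12
w(a4, a2) = -6
w(w(a6, a5), w(a4, a2)) = -72
w(a1, a3) = -15
w(w(w(a6, a5), w(a4, a2)), w(a1, a3)) = 1080


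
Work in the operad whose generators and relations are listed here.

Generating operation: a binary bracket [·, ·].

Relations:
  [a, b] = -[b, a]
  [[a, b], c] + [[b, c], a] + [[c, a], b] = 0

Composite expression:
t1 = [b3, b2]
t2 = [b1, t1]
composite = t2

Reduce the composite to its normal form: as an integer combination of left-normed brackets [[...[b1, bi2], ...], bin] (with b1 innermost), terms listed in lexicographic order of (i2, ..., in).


-[[b1, b2], b3] + [[b1, b3], b2]

A multilinear Lie element is pinned by b1-initial words (b1 innermost).
Composite bracket: [b1, [b3, b2]]
Full expansion: 4 signed words from ab - ba (2^2 = 4).
Words beginning with b1 determine it all:
  b1b2b3 appears with sign -1, giving the term -[[b1, b2], b3]
  b1b3b2 appears with sign +1, giving the term +[[b1, b3], b2]


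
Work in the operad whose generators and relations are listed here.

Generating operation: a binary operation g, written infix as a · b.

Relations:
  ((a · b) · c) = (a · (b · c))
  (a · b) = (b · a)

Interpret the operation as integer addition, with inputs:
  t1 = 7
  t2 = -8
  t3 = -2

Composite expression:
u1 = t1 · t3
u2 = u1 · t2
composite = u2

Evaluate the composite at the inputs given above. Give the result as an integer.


-3

(t1 · t3) = 5
((t1 · t3) · t2) = -3


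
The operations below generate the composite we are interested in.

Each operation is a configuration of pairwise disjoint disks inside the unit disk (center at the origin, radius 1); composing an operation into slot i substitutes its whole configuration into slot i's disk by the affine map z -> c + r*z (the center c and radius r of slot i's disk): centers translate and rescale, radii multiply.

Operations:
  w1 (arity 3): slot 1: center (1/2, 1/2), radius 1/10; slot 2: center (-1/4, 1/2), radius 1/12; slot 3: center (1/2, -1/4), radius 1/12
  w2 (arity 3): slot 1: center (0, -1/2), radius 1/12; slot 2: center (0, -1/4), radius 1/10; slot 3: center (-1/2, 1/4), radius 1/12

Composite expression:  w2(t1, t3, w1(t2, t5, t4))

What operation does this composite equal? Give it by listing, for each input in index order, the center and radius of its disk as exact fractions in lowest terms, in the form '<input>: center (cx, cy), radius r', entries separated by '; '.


t1: center (0, -1/2), radius 1/12; t2: center (-11/24, 7/24), radius 1/120; t3: center (0, -1/4), radius 1/10; t4: center (-11/24, 11/48), radius 1/144; t5: center (-25/48, 7/24), radius 1/144

Only the slot chain above each t matters under w2; compose those maps.
t1 passes through 1 substitution, ending at center (0, -1/2), radius 1/12
t3 passes through 1 substitution, ending at center (0, -1/4), radius 1/10
t2 passes through 2 substitutions, ending at center (-11/24, 7/24), radius 1/120
t5 passes through 2 substitutions, ending at center (-25/48, 7/24), radius 1/144
t4 passes through 2 substitutions, ending at center (-11/24, 11/48), radius 1/144


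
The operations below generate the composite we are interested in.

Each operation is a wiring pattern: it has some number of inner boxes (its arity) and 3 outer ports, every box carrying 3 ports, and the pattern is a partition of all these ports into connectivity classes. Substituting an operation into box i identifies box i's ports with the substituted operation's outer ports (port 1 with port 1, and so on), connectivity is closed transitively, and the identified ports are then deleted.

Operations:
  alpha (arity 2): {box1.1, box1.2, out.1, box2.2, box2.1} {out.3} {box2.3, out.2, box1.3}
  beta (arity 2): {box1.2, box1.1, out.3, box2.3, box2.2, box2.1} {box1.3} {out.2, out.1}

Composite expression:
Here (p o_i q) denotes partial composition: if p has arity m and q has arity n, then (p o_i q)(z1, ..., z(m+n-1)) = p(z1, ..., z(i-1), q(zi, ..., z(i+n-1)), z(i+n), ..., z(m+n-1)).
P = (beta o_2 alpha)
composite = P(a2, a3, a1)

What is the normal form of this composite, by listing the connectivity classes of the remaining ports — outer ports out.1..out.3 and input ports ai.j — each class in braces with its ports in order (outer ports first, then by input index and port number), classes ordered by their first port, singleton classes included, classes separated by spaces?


{out.1, out.2} {out.3, a1.1, a1.2, a1.3, a2.1, a2.2, a3.1, a3.2, a3.3} {a2.3}

Reachability decides: close wires over beta-identified ports.
alpha over (a3, a1) gives {out.1, a1.1, a1.2, a3.1, a3.2} {out.2, a1.3, a3.3} {out.3}, out.j being that stage's outer ports
beta over (a2, a3, a1) gives {out.1, out.2} {out.3, a1.1, a1.2, a1.3, a2.1, a2.2, a3.1, a3.2, a3.3} {a2.3}, out.j being that stage's outer ports


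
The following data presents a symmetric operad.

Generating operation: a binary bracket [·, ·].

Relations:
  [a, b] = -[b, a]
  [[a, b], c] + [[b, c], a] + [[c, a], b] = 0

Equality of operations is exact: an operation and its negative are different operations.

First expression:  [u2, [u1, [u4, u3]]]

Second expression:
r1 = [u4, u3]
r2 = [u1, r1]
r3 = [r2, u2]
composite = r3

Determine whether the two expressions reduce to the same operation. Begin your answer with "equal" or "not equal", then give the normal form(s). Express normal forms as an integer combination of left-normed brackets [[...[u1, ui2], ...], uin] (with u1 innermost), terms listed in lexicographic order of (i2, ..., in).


Normal form of the first expression: [[[u1, u3], u4], u2] - [[[u1, u4], u3], u2]
Normal form of the second expression: -[[[u1, u3], u4], u2] + [[[u1, u4], u3], u2]
No match — not equal.

not equal; first: [[[u1, u3], u4], u2] - [[[u1, u4], u3], u2]; second: -[[[u1, u3], u4], u2] + [[[u1, u4], u3], u2]


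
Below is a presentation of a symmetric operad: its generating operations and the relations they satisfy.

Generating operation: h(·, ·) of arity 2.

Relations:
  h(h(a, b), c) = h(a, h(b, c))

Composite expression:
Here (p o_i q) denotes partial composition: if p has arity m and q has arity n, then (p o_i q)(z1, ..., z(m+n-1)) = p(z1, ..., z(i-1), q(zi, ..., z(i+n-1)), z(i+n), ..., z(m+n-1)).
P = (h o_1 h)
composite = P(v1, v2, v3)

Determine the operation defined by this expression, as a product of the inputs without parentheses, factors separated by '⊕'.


v1 ⊕ v2 ⊕ v3

All parenthesizations of h agree; list the v-inputs left to right.
h(v1, v2) reduces to v1 ⊕ v2
h(h(v1, v2), v3) reduces to v1 ⊕ v2 ⊕ v3


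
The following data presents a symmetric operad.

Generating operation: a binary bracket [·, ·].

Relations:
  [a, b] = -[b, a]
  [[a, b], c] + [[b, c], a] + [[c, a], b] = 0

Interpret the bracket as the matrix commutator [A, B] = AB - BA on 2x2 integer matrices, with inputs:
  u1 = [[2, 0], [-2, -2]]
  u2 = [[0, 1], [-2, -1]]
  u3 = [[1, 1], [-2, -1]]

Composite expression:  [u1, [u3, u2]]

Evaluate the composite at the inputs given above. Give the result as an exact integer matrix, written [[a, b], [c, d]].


[[2, 4], [-8, -2]]

[u3, u2] = [[0, 1], [2, 0]]
[u1, [u3, u2]] = [[2, 4], [-8, -2]]


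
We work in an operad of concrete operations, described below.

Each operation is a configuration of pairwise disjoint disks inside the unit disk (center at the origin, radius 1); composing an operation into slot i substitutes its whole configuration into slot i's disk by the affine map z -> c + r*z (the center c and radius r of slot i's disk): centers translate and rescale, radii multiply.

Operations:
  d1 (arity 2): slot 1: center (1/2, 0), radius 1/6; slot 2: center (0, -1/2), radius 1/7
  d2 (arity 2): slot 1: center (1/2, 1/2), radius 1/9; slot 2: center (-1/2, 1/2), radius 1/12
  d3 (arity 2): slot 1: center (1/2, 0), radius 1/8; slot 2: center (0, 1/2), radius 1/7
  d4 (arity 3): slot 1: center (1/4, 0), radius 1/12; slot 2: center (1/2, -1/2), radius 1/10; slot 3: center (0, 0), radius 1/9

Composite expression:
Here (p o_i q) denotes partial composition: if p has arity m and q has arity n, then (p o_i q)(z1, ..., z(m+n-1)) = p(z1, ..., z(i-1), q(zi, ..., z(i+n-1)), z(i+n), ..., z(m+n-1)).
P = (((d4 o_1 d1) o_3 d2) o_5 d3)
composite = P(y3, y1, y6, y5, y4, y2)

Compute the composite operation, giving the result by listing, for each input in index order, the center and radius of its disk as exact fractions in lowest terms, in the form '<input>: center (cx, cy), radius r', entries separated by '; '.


y1: center (1/4, -1/24), radius 1/84; y2: center (0, 1/18), radius 1/63; y3: center (7/24, 0), radius 1/72; y4: center (1/18, 0), radius 1/72; y5: center (9/20, -9/20), radius 1/120; y6: center (11/20, -9/20), radius 1/90

Each y-disk chains the slot maps above it in d4; radii multiply.
tracing y3 down its 2-map path: center (7/24, 0), radius 1/72
tracing y1 down its 2-map path: center (1/4, -1/24), radius 1/84
tracing y6 down its 2-map path: center (11/20, -9/20), radius 1/90
tracing y5 down its 2-map path: center (9/20, -9/20), radius 1/120
tracing y4 down its 2-map path: center (1/18, 0), radius 1/72
tracing y2 down its 2-map path: center (0, 1/18), radius 1/63


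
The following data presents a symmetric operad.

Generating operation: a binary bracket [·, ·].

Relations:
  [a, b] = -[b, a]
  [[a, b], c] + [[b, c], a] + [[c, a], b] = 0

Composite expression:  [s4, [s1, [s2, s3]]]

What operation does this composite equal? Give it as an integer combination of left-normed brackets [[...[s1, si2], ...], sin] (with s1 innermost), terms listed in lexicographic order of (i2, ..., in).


-[[[s1, s2], s3], s4] + [[[s1, s3], s2], s4]


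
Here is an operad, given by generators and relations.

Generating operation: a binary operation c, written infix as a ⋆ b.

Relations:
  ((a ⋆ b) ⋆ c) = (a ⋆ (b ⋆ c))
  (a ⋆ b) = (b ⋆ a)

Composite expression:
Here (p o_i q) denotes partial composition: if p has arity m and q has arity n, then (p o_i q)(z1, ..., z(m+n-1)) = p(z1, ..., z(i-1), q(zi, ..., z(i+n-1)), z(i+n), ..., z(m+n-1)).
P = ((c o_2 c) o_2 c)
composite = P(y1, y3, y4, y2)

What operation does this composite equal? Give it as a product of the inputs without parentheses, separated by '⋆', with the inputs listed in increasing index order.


Reordering under c is free, so list the y-inputs canonically.
(y3 ⋆ y4) spells out as y3 ⋆ y4
((y3 ⋆ y4) ⋆ y2) spells out as y3 ⋆ y4 ⋆ y2
(y1 ⋆ ((y3 ⋆ y4) ⋆ y2)) spells out as y1 ⋆ y3 ⋆ y4 ⋆ y2
putting the inputs in ascending order: y1 ⋆ y2 ⋆ y3 ⋆ y4

y1 ⋆ y2 ⋆ y3 ⋆ y4


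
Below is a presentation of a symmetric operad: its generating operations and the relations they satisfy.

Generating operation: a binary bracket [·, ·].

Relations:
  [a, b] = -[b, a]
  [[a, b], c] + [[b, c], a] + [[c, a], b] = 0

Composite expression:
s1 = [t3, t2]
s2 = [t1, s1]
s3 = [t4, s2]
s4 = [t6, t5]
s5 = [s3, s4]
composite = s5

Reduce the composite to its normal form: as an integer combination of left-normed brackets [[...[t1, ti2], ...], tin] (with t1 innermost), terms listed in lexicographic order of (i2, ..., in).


-[[[[[t1, t2], t3], t4], t5], t6] + [[[[[t1, t2], t3], t4], t6], t5] + [[[[[t1, t3], t2], t4], t5], t6] - [[[[[t1, t3], t2], t4], t6], t5]


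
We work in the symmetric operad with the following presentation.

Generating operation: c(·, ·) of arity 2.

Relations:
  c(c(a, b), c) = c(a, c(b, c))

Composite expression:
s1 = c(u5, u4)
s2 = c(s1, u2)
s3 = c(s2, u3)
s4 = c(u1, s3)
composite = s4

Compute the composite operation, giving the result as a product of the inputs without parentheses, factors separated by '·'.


u1 · u5 · u4 · u2 · u3


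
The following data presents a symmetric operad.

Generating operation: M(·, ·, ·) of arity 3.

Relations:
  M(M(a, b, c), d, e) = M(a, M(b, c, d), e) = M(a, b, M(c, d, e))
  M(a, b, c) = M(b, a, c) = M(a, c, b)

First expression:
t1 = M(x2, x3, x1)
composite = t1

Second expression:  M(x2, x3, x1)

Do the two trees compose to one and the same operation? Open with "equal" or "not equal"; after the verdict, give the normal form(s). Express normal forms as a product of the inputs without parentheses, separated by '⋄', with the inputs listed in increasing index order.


equal: each reduces to x1 ⋄ x2 ⋄ x3

The first composite normalizes to x1 ⋄ x2 ⋄ x3
The second composite normalizes to x1 ⋄ x2 ⋄ x3
The normal forms match — equal.


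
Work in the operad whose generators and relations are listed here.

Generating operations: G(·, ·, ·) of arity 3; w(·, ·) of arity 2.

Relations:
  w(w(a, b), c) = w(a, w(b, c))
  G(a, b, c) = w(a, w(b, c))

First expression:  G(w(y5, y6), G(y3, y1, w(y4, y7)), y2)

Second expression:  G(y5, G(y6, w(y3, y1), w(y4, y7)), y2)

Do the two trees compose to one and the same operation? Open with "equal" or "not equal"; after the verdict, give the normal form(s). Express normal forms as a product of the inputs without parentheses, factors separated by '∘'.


equal: each reduces to y5 ∘ y6 ∘ y3 ∘ y1 ∘ y4 ∘ y7 ∘ y2


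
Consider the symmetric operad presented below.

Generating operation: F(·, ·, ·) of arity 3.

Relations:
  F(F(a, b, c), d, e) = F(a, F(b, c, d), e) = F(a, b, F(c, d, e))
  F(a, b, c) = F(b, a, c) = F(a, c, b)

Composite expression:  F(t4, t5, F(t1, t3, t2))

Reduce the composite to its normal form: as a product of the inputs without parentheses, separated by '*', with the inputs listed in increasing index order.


Any arrangement under F is one operation, so sort the t-inputs.
F(t1, t3, t2) spells out as t1 * t3 * t2
F(t4, t5, F(t1, t3, t2)) spells out as t4 * t5 * t1 * t3 * t2
reordering the factors by index: t1 * t2 * t3 * t4 * t5

t1 * t2 * t3 * t4 * t5


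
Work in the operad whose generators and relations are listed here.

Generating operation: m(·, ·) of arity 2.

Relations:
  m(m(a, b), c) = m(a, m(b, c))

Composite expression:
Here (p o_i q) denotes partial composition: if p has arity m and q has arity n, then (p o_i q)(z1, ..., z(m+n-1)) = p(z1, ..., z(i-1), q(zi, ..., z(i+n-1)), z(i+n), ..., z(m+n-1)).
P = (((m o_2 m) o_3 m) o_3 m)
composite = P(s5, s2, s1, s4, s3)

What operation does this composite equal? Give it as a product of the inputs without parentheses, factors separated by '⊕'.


s5 ⊕ s2 ⊕ s1 ⊕ s4 ⊕ s3

The m-tree's shape is irrelevant; the s-reading-order decides.
m(s1, s4) spells out as s1 ⊕ s4
m(m(s1, s4), s3) spells out as s1 ⊕ s4 ⊕ s3
m(s2, m(m(s1, s4), s3)) spells out as s2 ⊕ s1 ⊕ s4 ⊕ s3
m(s5, m(s2, m(m(s1, s4), s3))) spells out as s5 ⊕ s2 ⊕ s1 ⊕ s4 ⊕ s3


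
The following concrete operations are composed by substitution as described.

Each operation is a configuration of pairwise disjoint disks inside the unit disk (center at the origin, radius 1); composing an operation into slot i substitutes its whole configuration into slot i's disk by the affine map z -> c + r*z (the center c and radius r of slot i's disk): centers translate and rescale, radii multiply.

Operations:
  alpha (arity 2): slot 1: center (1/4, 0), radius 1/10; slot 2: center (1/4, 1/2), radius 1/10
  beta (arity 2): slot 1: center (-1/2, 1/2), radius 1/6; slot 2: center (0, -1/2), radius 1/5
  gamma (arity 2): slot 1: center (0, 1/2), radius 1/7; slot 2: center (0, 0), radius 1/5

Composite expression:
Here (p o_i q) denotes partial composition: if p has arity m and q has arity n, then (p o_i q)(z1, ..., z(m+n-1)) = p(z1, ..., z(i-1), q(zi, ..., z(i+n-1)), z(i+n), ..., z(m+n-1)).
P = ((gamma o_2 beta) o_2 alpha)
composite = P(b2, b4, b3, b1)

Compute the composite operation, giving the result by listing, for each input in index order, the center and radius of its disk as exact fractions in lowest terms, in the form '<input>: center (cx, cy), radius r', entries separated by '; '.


Nesting under gamma composes maps z -> c + r*z down each b-path.
b2: after 1 affine step, its disk has center (0, 1/2), radius 1/7
b4: after 3 affine steps, its disk has center (-11/120, 1/10), radius 1/300
b3: after 3 affine steps, its disk has center (-11/120, 7/60), radius 1/300
b1: after 2 affine steps, its disk has center (0, -1/10), radius 1/25

b1: center (0, -1/10), radius 1/25; b2: center (0, 1/2), radius 1/7; b3: center (-11/120, 7/60), radius 1/300; b4: center (-11/120, 1/10), radius 1/300


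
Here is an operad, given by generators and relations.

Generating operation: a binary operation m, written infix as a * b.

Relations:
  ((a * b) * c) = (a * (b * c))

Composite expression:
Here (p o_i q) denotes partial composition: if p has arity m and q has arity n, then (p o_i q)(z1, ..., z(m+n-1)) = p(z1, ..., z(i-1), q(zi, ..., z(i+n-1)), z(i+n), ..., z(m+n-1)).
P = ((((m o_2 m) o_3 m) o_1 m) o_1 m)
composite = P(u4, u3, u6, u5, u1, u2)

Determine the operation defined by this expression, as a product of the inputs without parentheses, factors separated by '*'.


Associativity of m dissolves the nesting; only the u-input order survives.
(u4 * u3) flattens to u4 * u3
((u4 * u3) * u6) flattens to u4 * u3 * u6
(u1 * u2) flattens to u1 * u2
(u5 * (u1 * u2)) flattens to u5 * u1 * u2
(((u4 * u3) * u6) * (u5 * (u1 * u2))) flattens to u4 * u3 * u6 * u5 * u1 * u2

u4 * u3 * u6 * u5 * u1 * u2


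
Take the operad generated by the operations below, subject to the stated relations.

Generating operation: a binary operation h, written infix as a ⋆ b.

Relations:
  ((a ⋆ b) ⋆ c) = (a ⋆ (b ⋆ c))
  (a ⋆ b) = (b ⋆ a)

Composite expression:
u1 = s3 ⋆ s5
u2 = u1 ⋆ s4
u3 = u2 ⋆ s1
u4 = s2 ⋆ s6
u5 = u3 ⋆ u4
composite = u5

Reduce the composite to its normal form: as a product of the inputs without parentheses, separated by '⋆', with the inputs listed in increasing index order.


s1 ⋆ s2 ⋆ s3 ⋆ s4 ⋆ s5 ⋆ s6

Both nesting and order wash out for h; what remains is which s's occur.
(s3 ⋆ s5) linearizes to s3 ⋆ s5
((s3 ⋆ s5) ⋆ s4) linearizes to s3 ⋆ s5 ⋆ s4
(((s3 ⋆ s5) ⋆ s4) ⋆ s1) linearizes to s3 ⋆ s5 ⋆ s4 ⋆ s1
(s2 ⋆ s6) linearizes to s2 ⋆ s6
((((s3 ⋆ s5) ⋆ s4) ⋆ s1) ⋆ (s2 ⋆ s6)) linearizes to s3 ⋆ s5 ⋆ s4 ⋆ s1 ⋆ s2 ⋆ s6
rearranged into index order: s1 ⋆ s2 ⋆ s3 ⋆ s4 ⋆ s5 ⋆ s6


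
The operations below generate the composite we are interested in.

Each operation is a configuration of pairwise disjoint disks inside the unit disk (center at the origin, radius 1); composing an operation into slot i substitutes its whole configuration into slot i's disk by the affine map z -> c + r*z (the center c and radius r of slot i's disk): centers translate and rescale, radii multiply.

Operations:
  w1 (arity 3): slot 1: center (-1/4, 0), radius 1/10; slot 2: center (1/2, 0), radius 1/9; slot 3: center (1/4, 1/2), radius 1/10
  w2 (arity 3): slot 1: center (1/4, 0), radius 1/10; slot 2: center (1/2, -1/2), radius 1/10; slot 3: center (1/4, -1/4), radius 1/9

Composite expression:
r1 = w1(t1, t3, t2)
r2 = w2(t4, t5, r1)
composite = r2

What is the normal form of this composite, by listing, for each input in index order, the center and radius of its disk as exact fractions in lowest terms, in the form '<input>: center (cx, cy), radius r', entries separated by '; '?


Below w2, radii multiply path by path; the t-disk centers shift.
input t4: applying the 1 nested substitution gives center (1/4, 0), radius 1/10
input t5: applying the 1 nested substitution gives center (1/2, -1/2), radius 1/10
input t1: applying the 2 nested substitutions gives center (2/9, -1/4), radius 1/90
input t3: applying the 2 nested substitutions gives center (11/36, -1/4), radius 1/81
input t2: applying the 2 nested substitutions gives center (5/18, -7/36), radius 1/90

t1: center (2/9, -1/4), radius 1/90; t2: center (5/18, -7/36), radius 1/90; t3: center (11/36, -1/4), radius 1/81; t4: center (1/4, 0), radius 1/10; t5: center (1/2, -1/2), radius 1/10
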